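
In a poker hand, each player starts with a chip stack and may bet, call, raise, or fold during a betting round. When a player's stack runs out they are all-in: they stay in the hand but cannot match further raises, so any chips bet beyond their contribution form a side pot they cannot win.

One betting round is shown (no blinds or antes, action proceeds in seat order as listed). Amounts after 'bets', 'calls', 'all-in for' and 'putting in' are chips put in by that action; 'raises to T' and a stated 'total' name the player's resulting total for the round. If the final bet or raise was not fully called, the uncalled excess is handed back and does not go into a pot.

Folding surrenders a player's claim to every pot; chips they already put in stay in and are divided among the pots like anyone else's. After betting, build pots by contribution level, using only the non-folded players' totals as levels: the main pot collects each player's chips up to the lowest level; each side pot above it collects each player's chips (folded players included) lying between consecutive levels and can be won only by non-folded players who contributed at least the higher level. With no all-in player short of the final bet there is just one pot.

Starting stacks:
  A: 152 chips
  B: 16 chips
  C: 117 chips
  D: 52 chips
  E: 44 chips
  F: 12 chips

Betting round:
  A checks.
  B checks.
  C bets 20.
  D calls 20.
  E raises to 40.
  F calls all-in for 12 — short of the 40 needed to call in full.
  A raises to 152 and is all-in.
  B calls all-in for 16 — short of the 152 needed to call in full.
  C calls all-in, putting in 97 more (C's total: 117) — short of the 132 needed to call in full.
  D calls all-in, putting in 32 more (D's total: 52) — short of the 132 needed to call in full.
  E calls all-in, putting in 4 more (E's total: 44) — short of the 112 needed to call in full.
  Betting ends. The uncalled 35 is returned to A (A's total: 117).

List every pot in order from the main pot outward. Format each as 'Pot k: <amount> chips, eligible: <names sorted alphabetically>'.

Contributions (after 35 returned to A): A=117, B=16, C=117, D=52, E=44, F=12
Pot levels (distinct totals of non-folded players): 12, 16, 44, 52, 117
Layer 1-12: 12 each from A, B, C, D, E, F = 12*6 = 72 chips; eligible A, B, C, D, E, F
Layer 13-16: 4 each from A, B, C, D, E = 4*5 = 20 chips; eligible A, B, C, D, E
Layer 17-44: 28 each from A, C, D, E = 28*4 = 112 chips; eligible A, C, D, E
Layer 45-52: 8 each from A, C, D = 8*3 = 24 chips; eligible A, C, D
Layer 53-117: 65 each from A, C = 65*2 = 130 chips; eligible A, C

Pot 1: 72 chips, eligible: A, B, C, D, E, F
Pot 2: 20 chips, eligible: A, B, C, D, E
Pot 3: 112 chips, eligible: A, C, D, E
Pot 4: 24 chips, eligible: A, C, D
Pot 5: 130 chips, eligible: A, C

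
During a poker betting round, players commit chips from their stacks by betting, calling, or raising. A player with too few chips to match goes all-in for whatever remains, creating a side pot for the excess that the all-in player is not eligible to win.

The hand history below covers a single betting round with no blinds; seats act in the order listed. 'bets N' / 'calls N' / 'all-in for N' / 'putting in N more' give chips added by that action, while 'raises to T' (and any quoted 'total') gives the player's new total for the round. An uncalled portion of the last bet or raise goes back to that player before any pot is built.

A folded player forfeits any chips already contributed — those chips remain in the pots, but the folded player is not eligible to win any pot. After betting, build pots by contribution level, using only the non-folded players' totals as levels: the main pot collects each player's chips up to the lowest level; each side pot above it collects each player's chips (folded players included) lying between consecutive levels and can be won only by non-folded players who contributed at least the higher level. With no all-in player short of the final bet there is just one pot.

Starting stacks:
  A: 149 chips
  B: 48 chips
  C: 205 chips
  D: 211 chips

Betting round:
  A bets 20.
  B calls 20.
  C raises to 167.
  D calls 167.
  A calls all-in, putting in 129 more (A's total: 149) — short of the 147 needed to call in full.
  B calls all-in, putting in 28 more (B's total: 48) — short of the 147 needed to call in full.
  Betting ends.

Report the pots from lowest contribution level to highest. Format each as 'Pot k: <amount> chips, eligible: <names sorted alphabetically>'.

Pot 1: 192 chips, eligible: A, B, C, D
Pot 2: 303 chips, eligible: A, C, D
Pot 3: 36 chips, eligible: C, D

Derivation:
Contributions: A=149, B=48, C=167, D=167
Pot levels (distinct totals of non-folded players): 48, 149, 167
Layer 1-48: 48 each from A, B, C, D = 48*4 = 192 chips; eligible A, B, C, D
Layer 49-149: 101 each from A, C, D = 101*3 = 303 chips; eligible A, C, D
Layer 150-167: 18 each from C, D = 18*2 = 36 chips; eligible C, D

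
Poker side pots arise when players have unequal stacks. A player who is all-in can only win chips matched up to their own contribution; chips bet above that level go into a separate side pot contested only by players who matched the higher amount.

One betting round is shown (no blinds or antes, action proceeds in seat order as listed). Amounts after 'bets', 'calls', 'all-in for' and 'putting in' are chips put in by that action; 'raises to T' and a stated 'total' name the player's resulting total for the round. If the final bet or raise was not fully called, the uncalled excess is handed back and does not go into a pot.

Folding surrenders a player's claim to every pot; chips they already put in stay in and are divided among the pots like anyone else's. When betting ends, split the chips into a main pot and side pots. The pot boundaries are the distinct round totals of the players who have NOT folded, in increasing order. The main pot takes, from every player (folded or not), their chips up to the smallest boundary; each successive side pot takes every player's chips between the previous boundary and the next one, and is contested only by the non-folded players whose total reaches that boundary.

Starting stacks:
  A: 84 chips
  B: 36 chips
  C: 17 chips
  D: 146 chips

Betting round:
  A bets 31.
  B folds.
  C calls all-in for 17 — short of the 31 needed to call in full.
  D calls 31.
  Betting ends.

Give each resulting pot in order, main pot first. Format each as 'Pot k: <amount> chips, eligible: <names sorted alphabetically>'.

Pot 1: 51 chips, eligible: A, C, D
Pot 2: 28 chips, eligible: A, D

Derivation:
Contributions: A=31, C=17, D=31
Folded: B
Pot levels (distinct totals of non-folded players): 17, 31
Layer 1-17: 17 each from A, C, D = 17*3 = 51 chips; eligible A, C, D
Layer 18-31: 14 each from A, D = 14*2 = 28 chips; eligible A, D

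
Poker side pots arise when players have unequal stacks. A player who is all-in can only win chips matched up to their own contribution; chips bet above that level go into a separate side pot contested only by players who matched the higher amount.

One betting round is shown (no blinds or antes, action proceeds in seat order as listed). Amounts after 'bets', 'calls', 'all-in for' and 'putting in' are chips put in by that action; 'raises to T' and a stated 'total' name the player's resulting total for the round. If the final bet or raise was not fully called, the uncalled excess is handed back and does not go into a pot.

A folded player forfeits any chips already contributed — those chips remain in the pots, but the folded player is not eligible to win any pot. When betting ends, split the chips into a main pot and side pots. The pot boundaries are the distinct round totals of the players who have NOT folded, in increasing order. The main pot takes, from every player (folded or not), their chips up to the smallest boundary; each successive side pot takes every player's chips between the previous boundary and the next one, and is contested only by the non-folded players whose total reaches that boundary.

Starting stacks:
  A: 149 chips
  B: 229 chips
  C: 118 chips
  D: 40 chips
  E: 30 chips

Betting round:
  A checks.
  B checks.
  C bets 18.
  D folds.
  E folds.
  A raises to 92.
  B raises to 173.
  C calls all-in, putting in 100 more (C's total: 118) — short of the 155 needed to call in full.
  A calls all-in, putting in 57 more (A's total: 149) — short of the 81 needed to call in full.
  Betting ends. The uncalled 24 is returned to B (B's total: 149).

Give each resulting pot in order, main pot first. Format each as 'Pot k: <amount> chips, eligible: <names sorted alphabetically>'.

Pot 1: 354 chips, eligible: A, B, C
Pot 2: 62 chips, eligible: A, B

Derivation:
Contributions (after 24 returned to B): A=149, B=149, C=118
Folded: D, E
Pot levels (distinct totals of non-folded players): 118, 149
Layer 1-118: 118 each from A, B, C = 118*3 = 354 chips; eligible A, B, C
Layer 119-149: 31 each from A, B = 31*2 = 62 chips; eligible A, B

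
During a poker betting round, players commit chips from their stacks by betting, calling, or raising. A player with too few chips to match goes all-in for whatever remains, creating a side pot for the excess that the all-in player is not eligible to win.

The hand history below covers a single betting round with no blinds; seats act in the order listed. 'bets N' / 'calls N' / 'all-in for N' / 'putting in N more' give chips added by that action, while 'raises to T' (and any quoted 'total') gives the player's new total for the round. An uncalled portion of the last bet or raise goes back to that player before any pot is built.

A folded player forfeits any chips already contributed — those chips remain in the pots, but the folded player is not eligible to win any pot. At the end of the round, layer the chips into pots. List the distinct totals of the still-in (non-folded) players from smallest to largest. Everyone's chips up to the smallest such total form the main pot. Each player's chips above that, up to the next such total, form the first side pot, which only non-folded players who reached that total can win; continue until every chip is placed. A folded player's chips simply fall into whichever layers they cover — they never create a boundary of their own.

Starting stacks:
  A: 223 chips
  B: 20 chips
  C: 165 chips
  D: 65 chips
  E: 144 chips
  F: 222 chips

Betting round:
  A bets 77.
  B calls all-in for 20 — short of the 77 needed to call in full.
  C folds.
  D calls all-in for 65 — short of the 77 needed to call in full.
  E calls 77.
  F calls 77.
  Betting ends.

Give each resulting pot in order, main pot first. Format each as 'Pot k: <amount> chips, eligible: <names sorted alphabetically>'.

Pot 1: 100 chips, eligible: A, B, D, E, F
Pot 2: 180 chips, eligible: A, D, E, F
Pot 3: 36 chips, eligible: A, E, F

Derivation:
Contributions: A=77, B=20, D=65, E=77, F=77
Folded: C
Pot levels (distinct totals of non-folded players): 20, 65, 77
Layer 1-20: 20 each from A, B, D, E, F = 20*5 = 100 chips; eligible A, B, D, E, F
Layer 21-65: 45 each from A, D, E, F = 45*4 = 180 chips; eligible A, D, E, F
Layer 66-77: 12 each from A, E, F = 12*3 = 36 chips; eligible A, E, F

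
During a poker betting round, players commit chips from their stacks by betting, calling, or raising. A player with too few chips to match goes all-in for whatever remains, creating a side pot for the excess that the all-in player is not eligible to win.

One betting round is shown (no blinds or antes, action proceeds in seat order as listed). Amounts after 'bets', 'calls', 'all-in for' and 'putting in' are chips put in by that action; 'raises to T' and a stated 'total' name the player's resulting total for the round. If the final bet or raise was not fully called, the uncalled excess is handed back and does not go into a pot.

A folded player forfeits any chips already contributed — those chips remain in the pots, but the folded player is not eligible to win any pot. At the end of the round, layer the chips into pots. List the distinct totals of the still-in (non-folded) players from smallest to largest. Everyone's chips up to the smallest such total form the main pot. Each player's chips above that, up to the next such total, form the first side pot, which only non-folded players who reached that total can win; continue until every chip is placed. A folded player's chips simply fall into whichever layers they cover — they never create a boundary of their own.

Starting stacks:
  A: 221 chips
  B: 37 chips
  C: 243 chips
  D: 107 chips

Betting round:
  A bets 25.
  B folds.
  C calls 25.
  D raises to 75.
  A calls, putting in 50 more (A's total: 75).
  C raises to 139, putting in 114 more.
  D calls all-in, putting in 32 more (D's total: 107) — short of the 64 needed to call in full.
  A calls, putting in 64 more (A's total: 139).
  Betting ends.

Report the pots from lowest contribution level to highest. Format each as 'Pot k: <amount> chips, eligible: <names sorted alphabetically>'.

Pot 1: 321 chips, eligible: A, C, D
Pot 2: 64 chips, eligible: A, C

Derivation:
Contributions: A=139, C=139, D=107
Folded: B
Pot levels (distinct totals of non-folded players): 107, 139
Layer 1-107: 107 each from A, C, D = 107*3 = 321 chips; eligible A, C, D
Layer 108-139: 32 each from A, C = 32*2 = 64 chips; eligible A, C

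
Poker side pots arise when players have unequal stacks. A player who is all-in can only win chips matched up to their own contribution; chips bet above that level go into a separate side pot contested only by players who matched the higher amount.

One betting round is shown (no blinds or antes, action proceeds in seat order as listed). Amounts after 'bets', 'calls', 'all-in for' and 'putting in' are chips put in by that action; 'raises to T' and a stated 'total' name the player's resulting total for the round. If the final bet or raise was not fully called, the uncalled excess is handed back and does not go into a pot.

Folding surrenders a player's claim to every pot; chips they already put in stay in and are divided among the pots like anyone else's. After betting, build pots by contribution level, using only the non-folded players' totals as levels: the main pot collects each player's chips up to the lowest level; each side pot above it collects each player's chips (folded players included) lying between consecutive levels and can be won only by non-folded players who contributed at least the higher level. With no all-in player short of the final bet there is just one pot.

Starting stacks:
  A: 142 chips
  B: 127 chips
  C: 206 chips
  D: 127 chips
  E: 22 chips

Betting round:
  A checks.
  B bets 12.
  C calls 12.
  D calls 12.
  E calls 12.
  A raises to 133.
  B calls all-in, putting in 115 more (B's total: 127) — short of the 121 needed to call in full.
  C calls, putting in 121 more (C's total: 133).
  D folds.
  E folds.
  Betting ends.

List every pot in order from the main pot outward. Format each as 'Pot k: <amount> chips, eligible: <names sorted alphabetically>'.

Contributions: A=133, B=127, C=133, D=12, E=12
Folded: D, E
Pot levels (distinct totals of non-folded players): 127, 133
Layer 1-127: A 127 + B 127 + C 127 + D 12 + E 12 = 405 chips; eligible A, B, C
Layer 128-133: 6 each from A, C = 6*2 = 12 chips; eligible A, C

Pot 1: 405 chips, eligible: A, B, C
Pot 2: 12 chips, eligible: A, C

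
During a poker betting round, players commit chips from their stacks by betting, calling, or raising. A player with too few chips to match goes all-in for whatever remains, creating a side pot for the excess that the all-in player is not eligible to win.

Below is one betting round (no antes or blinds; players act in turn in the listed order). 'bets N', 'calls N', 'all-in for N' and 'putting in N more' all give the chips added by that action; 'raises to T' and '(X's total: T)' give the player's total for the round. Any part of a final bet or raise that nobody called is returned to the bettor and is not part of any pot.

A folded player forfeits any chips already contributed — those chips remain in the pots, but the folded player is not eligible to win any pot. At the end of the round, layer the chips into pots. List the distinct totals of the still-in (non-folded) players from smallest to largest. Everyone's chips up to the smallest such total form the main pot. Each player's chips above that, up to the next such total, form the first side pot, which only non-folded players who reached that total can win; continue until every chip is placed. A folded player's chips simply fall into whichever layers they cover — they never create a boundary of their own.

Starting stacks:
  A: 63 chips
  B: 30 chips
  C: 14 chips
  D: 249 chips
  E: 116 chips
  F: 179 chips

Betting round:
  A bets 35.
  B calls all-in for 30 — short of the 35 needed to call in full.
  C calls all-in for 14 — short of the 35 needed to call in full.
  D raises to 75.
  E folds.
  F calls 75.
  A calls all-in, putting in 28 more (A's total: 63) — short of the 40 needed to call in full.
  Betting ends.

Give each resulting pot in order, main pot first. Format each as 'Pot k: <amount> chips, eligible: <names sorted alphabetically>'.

Pot 1: 70 chips, eligible: A, B, C, D, F
Pot 2: 64 chips, eligible: A, B, D, F
Pot 3: 99 chips, eligible: A, D, F
Pot 4: 24 chips, eligible: D, F

Derivation:
Contributions: A=63, B=30, C=14, D=75, F=75
Folded: E
Pot levels (distinct totals of non-folded players): 14, 30, 63, 75
Layer 1-14: 14 each from A, B, C, D, F = 14*5 = 70 chips; eligible A, B, C, D, F
Layer 15-30: 16 each from A, B, D, F = 16*4 = 64 chips; eligible A, B, D, F
Layer 31-63: 33 each from A, D, F = 33*3 = 99 chips; eligible A, D, F
Layer 64-75: 12 each from D, F = 12*2 = 24 chips; eligible D, F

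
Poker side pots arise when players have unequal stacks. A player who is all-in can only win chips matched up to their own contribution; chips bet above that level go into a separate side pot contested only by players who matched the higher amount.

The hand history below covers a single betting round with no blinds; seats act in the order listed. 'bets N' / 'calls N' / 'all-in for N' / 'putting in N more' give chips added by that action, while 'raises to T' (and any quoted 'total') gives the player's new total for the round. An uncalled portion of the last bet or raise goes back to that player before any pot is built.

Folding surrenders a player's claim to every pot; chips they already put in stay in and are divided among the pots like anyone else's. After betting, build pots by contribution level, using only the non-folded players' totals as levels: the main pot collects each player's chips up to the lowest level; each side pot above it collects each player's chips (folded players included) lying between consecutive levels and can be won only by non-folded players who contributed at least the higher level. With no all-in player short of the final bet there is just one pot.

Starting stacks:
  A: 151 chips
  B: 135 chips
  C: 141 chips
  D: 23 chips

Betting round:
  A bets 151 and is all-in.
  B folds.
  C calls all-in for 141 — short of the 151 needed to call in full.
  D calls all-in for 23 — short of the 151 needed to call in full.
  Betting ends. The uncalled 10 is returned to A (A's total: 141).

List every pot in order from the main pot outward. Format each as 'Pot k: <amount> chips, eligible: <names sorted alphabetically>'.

Contributions (after 10 returned to A): A=141, C=141, D=23
Folded: B
Pot levels (distinct totals of non-folded players): 23, 141
Layer 1-23: 23 each from A, C, D = 23*3 = 69 chips; eligible A, C, D
Layer 24-141: 118 each from A, C = 118*2 = 236 chips; eligible A, C

Pot 1: 69 chips, eligible: A, C, D
Pot 2: 236 chips, eligible: A, C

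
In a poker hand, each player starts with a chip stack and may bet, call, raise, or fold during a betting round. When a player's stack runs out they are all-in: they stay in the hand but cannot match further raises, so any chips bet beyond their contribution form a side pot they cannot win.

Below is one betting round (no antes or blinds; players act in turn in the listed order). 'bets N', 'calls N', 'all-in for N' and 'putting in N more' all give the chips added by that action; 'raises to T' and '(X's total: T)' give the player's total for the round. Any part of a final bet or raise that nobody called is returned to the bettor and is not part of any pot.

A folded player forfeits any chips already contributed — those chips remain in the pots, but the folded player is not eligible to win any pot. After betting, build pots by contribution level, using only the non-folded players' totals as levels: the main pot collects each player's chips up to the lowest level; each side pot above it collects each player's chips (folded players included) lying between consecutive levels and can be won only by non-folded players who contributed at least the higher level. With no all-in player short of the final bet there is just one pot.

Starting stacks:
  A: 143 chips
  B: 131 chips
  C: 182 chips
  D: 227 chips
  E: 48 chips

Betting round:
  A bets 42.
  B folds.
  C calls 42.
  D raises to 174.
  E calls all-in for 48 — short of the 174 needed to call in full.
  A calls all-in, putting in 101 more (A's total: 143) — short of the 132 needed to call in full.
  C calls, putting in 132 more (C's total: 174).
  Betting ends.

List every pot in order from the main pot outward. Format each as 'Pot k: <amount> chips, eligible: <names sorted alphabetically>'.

Pot 1: 192 chips, eligible: A, C, D, E
Pot 2: 285 chips, eligible: A, C, D
Pot 3: 62 chips, eligible: C, D

Derivation:
Contributions: A=143, C=174, D=174, E=48
Folded: B
Pot levels (distinct totals of non-folded players): 48, 143, 174
Layer 1-48: 48 each from A, C, D, E = 48*4 = 192 chips; eligible A, C, D, E
Layer 49-143: 95 each from A, C, D = 95*3 = 285 chips; eligible A, C, D
Layer 144-174: 31 each from C, D = 31*2 = 62 chips; eligible C, D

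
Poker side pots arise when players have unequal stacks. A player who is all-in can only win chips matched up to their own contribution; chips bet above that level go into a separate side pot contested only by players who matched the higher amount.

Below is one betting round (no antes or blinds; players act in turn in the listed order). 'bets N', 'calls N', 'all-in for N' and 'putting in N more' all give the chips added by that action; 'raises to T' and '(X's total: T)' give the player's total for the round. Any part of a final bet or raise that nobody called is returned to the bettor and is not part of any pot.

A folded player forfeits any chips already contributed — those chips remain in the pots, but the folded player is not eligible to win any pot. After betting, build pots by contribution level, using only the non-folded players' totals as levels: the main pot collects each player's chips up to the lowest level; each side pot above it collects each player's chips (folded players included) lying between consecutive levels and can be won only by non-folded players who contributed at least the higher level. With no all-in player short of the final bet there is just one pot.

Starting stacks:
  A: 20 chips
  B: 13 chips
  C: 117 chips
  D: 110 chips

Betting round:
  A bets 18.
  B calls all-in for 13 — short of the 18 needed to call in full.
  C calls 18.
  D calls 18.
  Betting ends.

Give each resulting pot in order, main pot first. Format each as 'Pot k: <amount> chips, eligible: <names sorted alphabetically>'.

Contributions: A=18, B=13, C=18, D=18
Pot levels (distinct totals of non-folded players): 13, 18
Layer 1-13: 13 each from A, B, C, D = 13*4 = 52 chips; eligible A, B, C, D
Layer 14-18: 5 each from A, C, D = 5*3 = 15 chips; eligible A, C, D

Pot 1: 52 chips, eligible: A, B, C, D
Pot 2: 15 chips, eligible: A, C, D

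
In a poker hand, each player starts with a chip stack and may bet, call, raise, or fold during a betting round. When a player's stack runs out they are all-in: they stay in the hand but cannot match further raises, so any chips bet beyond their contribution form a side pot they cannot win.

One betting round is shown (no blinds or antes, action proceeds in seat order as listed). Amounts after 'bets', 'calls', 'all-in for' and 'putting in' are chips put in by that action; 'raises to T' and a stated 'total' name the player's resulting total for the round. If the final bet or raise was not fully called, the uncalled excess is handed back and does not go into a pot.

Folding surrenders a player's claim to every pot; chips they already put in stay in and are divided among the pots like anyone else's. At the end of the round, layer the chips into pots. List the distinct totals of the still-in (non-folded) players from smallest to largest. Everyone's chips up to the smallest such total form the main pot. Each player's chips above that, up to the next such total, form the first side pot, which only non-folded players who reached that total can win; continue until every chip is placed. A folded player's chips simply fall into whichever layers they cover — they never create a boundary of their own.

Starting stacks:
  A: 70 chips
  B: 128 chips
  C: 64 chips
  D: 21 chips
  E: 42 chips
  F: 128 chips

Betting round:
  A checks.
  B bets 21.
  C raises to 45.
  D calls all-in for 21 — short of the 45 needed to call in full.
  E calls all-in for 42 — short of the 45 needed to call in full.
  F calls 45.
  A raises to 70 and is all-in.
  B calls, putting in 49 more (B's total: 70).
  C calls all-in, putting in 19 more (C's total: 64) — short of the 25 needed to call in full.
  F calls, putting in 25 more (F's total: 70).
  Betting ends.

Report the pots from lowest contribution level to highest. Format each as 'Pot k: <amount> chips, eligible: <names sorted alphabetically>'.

Pot 1: 126 chips, eligible: A, B, C, D, E, F
Pot 2: 105 chips, eligible: A, B, C, E, F
Pot 3: 88 chips, eligible: A, B, C, F
Pot 4: 18 chips, eligible: A, B, F

Derivation:
Contributions: A=70, B=70, C=64, D=21, E=42, F=70
Pot levels (distinct totals of non-folded players): 21, 42, 64, 70
Layer 1-21: 21 each from A, B, C, D, E, F = 21*6 = 126 chips; eligible A, B, C, D, E, F
Layer 22-42: 21 each from A, B, C, E, F = 21*5 = 105 chips; eligible A, B, C, E, F
Layer 43-64: 22 each from A, B, C, F = 22*4 = 88 chips; eligible A, B, C, F
Layer 65-70: 6 each from A, B, F = 6*3 = 18 chips; eligible A, B, F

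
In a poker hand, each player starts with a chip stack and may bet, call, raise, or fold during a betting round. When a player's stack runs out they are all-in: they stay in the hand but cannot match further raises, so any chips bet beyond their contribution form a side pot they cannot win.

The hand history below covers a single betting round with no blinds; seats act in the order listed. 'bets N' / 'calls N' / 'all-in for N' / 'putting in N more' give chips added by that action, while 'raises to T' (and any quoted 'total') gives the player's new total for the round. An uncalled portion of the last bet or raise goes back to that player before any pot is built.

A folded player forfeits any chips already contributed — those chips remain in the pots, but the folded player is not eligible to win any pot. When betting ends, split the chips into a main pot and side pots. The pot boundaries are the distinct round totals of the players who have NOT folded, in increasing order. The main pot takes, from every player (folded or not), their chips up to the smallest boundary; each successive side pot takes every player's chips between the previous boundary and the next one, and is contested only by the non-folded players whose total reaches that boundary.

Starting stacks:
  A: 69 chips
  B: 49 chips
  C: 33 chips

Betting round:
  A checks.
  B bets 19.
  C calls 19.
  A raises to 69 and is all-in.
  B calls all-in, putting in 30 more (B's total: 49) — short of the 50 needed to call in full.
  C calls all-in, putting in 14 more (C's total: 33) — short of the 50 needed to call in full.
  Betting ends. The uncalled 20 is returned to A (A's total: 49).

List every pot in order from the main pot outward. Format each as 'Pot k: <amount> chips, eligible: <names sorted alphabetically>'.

Contributions (after 20 returned to A): A=49, B=49, C=33
Pot levels (distinct totals of non-folded players): 33, 49
Layer 1-33: 33 each from A, B, C = 33*3 = 99 chips; eligible A, B, C
Layer 34-49: 16 each from A, B = 16*2 = 32 chips; eligible A, B

Pot 1: 99 chips, eligible: A, B, C
Pot 2: 32 chips, eligible: A, B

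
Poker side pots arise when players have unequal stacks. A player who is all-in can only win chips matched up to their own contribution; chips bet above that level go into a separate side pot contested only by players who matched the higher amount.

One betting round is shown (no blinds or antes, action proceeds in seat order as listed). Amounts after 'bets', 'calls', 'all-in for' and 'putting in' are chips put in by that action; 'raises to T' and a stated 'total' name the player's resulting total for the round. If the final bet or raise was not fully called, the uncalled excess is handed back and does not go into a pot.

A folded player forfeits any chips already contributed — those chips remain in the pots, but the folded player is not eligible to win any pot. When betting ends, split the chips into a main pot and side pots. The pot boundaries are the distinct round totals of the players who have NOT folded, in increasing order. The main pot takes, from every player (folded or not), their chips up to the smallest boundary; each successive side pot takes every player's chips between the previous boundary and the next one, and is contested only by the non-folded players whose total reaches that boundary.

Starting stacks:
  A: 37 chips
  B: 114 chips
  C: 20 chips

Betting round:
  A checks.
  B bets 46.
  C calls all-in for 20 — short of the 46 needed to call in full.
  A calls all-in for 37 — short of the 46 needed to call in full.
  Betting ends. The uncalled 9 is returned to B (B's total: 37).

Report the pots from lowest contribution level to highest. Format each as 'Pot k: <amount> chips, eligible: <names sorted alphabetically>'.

Contributions (after 9 returned to B): A=37, B=37, C=20
Pot levels (distinct totals of non-folded players): 20, 37
Layer 1-20: 20 each from A, B, C = 20*3 = 60 chips; eligible A, B, C
Layer 21-37: 17 each from A, B = 17*2 = 34 chips; eligible A, B

Pot 1: 60 chips, eligible: A, B, C
Pot 2: 34 chips, eligible: A, B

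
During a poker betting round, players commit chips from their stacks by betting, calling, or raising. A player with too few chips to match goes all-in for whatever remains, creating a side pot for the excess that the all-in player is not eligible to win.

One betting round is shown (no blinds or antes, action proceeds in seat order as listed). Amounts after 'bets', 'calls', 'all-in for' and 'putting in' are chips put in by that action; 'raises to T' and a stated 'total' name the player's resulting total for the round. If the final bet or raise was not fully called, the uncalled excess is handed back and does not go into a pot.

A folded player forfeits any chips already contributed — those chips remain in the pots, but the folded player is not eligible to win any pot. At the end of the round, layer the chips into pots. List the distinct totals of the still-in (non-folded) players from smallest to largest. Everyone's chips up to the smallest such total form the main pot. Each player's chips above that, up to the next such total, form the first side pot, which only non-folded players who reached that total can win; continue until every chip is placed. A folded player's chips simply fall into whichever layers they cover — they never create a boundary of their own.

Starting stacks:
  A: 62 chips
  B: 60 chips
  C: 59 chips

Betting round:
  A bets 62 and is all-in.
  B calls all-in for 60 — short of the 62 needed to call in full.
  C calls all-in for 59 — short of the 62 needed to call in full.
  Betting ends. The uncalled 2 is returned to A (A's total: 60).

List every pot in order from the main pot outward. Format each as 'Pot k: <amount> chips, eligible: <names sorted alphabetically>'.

Contributions (after 2 returned to A): A=60, B=60, C=59
Pot levels (distinct totals of non-folded players): 59, 60
Layer 1-59: 59 each from A, B, C = 59*3 = 177 chips; eligible A, B, C
Layer 60-60: 1 each from A, B = 1*2 = 2 chips; eligible A, B

Pot 1: 177 chips, eligible: A, B, C
Pot 2: 2 chips, eligible: A, B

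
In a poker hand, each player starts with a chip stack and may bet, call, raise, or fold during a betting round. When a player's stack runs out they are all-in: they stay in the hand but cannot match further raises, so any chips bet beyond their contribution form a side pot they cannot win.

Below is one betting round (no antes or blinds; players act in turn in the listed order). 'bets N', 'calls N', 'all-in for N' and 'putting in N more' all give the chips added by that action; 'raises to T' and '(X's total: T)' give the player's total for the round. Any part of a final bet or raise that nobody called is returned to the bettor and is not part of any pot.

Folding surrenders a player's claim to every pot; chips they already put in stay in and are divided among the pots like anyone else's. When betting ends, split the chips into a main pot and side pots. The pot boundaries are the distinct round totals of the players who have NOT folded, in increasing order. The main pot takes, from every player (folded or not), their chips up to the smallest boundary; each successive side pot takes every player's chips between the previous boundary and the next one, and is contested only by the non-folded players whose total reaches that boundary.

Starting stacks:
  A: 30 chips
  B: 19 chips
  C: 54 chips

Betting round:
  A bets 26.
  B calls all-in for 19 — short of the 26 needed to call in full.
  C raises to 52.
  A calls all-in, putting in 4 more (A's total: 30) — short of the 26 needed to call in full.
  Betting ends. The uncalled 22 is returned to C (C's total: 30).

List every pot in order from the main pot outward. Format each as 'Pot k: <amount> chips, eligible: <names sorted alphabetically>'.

Pot 1: 57 chips, eligible: A, B, C
Pot 2: 22 chips, eligible: A, C

Derivation:
Contributions (after 22 returned to C): A=30, B=19, C=30
Pot levels (distinct totals of non-folded players): 19, 30
Layer 1-19: 19 each from A, B, C = 19*3 = 57 chips; eligible A, B, C
Layer 20-30: 11 each from A, C = 11*2 = 22 chips; eligible A, C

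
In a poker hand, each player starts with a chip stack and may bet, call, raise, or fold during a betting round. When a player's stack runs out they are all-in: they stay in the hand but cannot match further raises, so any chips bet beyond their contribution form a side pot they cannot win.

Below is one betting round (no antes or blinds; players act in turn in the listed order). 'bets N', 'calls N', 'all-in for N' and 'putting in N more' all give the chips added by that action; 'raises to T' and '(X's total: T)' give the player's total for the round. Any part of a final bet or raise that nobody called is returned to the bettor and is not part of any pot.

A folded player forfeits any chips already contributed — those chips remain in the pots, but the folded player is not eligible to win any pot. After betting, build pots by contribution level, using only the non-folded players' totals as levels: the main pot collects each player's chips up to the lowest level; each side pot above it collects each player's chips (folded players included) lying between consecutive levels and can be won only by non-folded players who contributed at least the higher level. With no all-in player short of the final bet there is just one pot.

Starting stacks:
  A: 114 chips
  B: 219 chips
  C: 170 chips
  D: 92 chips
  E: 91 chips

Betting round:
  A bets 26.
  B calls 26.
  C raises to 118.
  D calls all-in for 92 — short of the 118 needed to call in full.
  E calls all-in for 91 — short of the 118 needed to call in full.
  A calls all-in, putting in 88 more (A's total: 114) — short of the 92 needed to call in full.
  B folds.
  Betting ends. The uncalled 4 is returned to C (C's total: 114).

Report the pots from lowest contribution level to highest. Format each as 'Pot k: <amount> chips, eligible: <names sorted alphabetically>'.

Pot 1: 390 chips, eligible: A, C, D, E
Pot 2: 3 chips, eligible: A, C, D
Pot 3: 44 chips, eligible: A, C

Derivation:
Contributions (after 4 returned to C): A=114, B=26, C=114, D=92, E=91
Folded: B
Pot levels (distinct totals of non-folded players): 91, 92, 114
Layer 1-91: A 91 + B 26 + C 91 + D 91 + E 91 = 390 chips; eligible A, C, D, E
Layer 92-92: 1 each from A, C, D = 1*3 = 3 chips; eligible A, C, D
Layer 93-114: 22 each from A, C = 22*2 = 44 chips; eligible A, C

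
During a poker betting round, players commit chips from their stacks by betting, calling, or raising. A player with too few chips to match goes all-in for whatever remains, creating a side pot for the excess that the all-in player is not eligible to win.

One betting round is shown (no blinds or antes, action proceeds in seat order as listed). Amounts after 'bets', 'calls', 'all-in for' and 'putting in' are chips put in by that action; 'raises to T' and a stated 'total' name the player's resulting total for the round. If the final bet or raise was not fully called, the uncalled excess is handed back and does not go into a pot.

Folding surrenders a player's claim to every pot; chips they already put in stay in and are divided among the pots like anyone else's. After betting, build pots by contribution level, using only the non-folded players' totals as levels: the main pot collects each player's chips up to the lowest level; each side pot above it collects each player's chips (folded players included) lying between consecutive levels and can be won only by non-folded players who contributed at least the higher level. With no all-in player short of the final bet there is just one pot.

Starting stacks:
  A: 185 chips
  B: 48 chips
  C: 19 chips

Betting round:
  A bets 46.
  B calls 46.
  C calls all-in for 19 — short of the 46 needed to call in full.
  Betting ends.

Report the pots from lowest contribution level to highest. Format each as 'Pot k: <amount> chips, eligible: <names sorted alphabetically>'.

Contributions: A=46, B=46, C=19
Pot levels (distinct totals of non-folded players): 19, 46
Layer 1-19: 19 each from A, B, C = 19*3 = 57 chips; eligible A, B, C
Layer 20-46: 27 each from A, B = 27*2 = 54 chips; eligible A, B

Pot 1: 57 chips, eligible: A, B, C
Pot 2: 54 chips, eligible: A, B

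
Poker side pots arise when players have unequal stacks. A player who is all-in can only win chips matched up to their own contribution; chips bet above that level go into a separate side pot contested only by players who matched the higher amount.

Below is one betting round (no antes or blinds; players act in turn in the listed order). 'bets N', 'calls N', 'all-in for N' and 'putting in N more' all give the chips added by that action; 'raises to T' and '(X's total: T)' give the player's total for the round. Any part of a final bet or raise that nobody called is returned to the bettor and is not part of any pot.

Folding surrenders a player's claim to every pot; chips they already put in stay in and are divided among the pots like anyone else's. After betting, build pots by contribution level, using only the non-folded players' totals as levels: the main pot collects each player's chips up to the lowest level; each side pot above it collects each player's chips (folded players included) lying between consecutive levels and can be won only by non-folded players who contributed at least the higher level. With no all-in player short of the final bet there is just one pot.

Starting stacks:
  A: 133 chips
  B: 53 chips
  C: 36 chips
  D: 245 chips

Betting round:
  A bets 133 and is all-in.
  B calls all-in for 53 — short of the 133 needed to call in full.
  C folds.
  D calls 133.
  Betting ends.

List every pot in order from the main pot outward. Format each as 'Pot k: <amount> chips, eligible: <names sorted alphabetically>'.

Contributions: A=133, B=53, D=133
Folded: C
Pot levels (distinct totals of non-folded players): 53, 133
Layer 1-53: 53 each from A, B, D = 53*3 = 159 chips; eligible A, B, D
Layer 54-133: 80 each from A, D = 80*2 = 160 chips; eligible A, D

Pot 1: 159 chips, eligible: A, B, D
Pot 2: 160 chips, eligible: A, D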